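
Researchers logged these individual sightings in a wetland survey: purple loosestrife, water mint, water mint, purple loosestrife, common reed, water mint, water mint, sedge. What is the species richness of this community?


Total individuals logged = 8
Distinct species (count of individuals): purple loosestrife (2), water mint (4), common reed (1), sedge (1)
Species richness = number of distinct species = 4

4


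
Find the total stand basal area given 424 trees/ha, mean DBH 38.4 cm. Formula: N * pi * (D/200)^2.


(D/200)^2 = (38.4/200)^2 = 0.192^2 = 0.036864
Individual BA = 3.141593 * 0.036864 = 0.115812 m^2
Stand BA = 424 * 0.115812 = 49.1043 ≈ 49.10 m^2/ha

49.10 m^2/ha


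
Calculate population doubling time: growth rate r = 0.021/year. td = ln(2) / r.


td = ln(2) / 0.021 = 0.693147 / 0.021 = 33.0070 ≈ 33.0 years

33.0 years


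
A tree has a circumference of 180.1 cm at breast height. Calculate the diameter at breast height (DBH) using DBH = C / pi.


DBH = C / pi = 180.1 / 3.141593 = 57.3276 ≈ 57.33 cm

57.33 cm


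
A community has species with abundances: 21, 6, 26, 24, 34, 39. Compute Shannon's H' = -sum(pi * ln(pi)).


Total N = 21 + 6 + 26 + 24 + 34 + 39 = 150
Per-species terms:
  p = 21/150 = 0.140000; ln(p) = -1.966113; p*ln(p) = 0.140000 * (-1.966113) = -0.275256
  p = 6/150 = 0.040000; ln(p) = -3.218876; p*ln(p) = 0.040000 * (-3.218876) = -0.128755
  p = 26/150 = 0.173333; ln(p) = -1.752541; p*ln(p) = 0.173333 * (-1.752541) = -0.303773
  p = 24/150 = 0.160000; ln(p) = -1.832581; p*ln(p) = 0.160000 * (-1.832581) = -0.293213
  p = 34/150 = 0.226667; ln(p) = -1.484273; p*ln(p) = 0.226667 * (-1.484273) = -0.336436
  p = 39/150 = 0.260000; ln(p) = -1.347074; p*ln(p) = 0.260000 * (-1.347074) = -0.350239
sum(p*ln(p)) = (-0.275256) + (-0.128755) + (-0.303773) + (-0.293213) + (-0.336436) + (-0.350239) = -1.687672
H' = -(-1.687672) = 1.687672 ≈ 1.6877

1.6877


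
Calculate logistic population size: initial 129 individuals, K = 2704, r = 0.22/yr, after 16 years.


(K - N0)/N0 = (2704 - 129)/129 = 2575/129 = 19.9612
r*t = 0.22 * 16 = 3.52; exp(-3.52) = 0.0295994
19.9612 * 0.0295994 = 0.590840
1 + 0.590840 = 1.59084
N = 2704 / 1.59084 = 1699.73 ≈ 1700

1700


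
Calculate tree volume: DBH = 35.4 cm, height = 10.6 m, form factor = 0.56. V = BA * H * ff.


(D/200)^2 = (35.4/200)^2 = 0.177^2 = 0.031329
BA = 3.141593 * 0.031329 = 0.0984230 m^2
V = 0.0984230 * 10.6 * 0.56 = 0.584239 ≈ 0.584 m^3

0.584 m^3


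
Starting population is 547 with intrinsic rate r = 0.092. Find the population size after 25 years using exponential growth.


r*t = 0.092 * 25 = 2.3
exp(2.3) = 9.97418
N = 547 * 9.97418 = 5455.88 ≈ 5456

5456


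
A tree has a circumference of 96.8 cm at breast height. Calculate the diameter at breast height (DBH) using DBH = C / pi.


DBH = C / pi = 96.8 / 3.141593 = 30.8124 ≈ 30.81 cm

30.81 cm


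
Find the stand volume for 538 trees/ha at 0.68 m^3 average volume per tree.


V_stand = 538 * 0.68 = 365.84 ≈ 365.8 m^3/ha

365.8 m^3/ha


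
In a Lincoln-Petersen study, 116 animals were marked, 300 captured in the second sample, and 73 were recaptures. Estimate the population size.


N = M * C / R = 116 * 300 / 73 = 34800 / 73 = 476.71 ≈ 477

477 individuals


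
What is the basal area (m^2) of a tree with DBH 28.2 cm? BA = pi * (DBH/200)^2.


D/200 = 28.2/200 = 0.141 m
(D/200)^2 = 0.141^2 = 0.019881
BA = 3.141593 * 0.019881 = 0.0624580 ≈ 0.0625 m^2

0.0625 m^2


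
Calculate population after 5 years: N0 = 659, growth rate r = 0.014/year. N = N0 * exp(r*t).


r*t = 0.014 * 5 = 0.07
exp(0.07) = 1.07251
N = 659 * 1.07251 = 706.784 ≈ 707

707


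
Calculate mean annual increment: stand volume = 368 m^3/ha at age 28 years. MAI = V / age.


MAI = 368 / 28 = 13.1429 ≈ 13.14 m^3/ha/yr

13.14 m^3/ha/yr


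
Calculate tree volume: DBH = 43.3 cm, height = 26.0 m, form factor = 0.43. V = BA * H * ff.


(D/200)^2 = (43.3/200)^2 = 0.2165^2 = 0.04687225
BA = 3.141593 * 0.04687225 = 0.147254 m^2
V = 0.147254 * 26.0 * 0.43 = 1.64630 ≈ 1.646 m^3

1.646 m^3


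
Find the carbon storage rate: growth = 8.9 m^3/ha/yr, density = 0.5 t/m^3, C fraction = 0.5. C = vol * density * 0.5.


C = 8.9 * 0.5 * 0.5 = 2.225 ≈ 2.23 t C/ha/yr

2.23 t C/ha/yr


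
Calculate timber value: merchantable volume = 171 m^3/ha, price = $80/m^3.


Value = 171 * 80 = $13680/ha

$13680/ha


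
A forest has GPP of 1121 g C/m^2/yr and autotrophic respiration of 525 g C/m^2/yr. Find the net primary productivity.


NPP = GPP - Ra = 1121 - 525 = 596 g C/m^2/yr

596 g C/m^2/yr


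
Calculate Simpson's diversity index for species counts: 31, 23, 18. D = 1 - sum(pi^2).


Total N = 31 + 23 + 18 = 72
Per-species terms:
  p = 31/72 = 0.430556; p^2 = 0.430556^2 = 0.185378
  p = 23/72 = 0.319444; p^2 = 0.319444^2 = 0.102044
  p = 18/72 = 0.250000; p^2 = 0.250000^2 = 0.062500
sum(p^2) = 0.185378 + 0.102044 + 0.062500 = 0.349922
D = 1 - 0.349922 = 0.650078 ≈ 0.6501

0.6501


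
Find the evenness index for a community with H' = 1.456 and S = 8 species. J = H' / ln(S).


ln(8) = 2.07944
J = H' / ln(S) = 1.456 / 2.07944 = 0.700189 ≈ 0.7002

0.7002


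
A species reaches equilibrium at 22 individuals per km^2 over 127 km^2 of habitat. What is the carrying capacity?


K = 22 * 127 = 2794 individuals

2794 individuals


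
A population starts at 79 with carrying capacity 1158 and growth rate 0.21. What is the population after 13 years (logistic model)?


(K - N0)/N0 = (1158 - 79)/79 = 1079/79 = 13.6582
r*t = 0.21 * 13 = 2.73; exp(-2.73) = 0.0652193
13.6582 * 0.0652193 = 0.890778
1 + 0.890778 = 1.89078
N = 1158 / 1.89078 = 612.446 ≈ 612

612


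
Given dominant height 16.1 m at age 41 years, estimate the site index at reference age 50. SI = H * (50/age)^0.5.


50/41 = 1.21951
(1.21951)^0.5 = 1.10431
SI = 16.1 * 1.10431 = 17.7794 ≈ 17.8 m

17.8 m


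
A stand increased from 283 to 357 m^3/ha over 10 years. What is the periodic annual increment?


PAI = (V2 - V1) / period = (357 - 283) / 10 = 74 / 10 = 7.40 m^3/ha/yr

7.40 m^3/ha/yr


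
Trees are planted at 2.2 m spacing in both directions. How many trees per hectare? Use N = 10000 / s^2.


N = 10000 / 2.2^2 = 10000 / 4.84 = 2066.12 ≈ 2066 trees/ha

2066 trees/ha


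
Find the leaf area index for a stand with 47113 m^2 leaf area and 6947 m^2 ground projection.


LAI = 47113 / 6947 = 6.7818 ≈ 6.78

6.78


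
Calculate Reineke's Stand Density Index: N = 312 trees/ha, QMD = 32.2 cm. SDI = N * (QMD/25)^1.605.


QMD/25 = 32.2/25 = 1.288
(1.288)^1.605 = exp(1.605 * ln(1.288)) = exp(1.605 * 0.253091) = exp(0.406211) = 1.50112
SDI = 312 * 1.50112 = 468.349 ≈ 468

468


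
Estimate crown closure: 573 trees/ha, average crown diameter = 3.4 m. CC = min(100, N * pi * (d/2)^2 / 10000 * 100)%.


(d/2)^2 = (3.4/2)^2 = 1.7^2 = 2.89
Crown area = 3.141593 * 2.89 = 9.07920 m^2
N * area / 10000 * 100 = 573 * 9.07920 / 10000 * 100 = 52.0238
CC = min(100, 52.0238) = 52.0238 ≈ 52.0%

52.0%


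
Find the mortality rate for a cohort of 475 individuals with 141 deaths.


Mortality rate = 141 / 475 = 0.296842 ≈ 0.2968

0.2968


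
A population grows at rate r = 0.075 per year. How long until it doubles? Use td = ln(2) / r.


td = ln(2) / 0.075 = 0.693147 / 0.075 = 9.24196 ≈ 9.2 years

9.2 years


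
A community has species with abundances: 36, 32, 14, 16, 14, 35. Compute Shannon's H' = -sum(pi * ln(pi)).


Total N = 36 + 32 + 14 + 16 + 14 + 35 = 147
Per-species terms:
  p = 36/147 = 0.244898; ln(p) = -1.406913; p*ln(p) = 0.244898 * (-1.406913) = -0.344550
  p = 32/147 = 0.217687; ln(p) = -1.524697; p*ln(p) = 0.217687 * (-1.524697) = -0.331907
  p = 14/147 = 0.095238; ln(p) = -2.351376; p*ln(p) = 0.095238 * (-2.351376) = -0.223940
  p = 16/147 = 0.108844; ln(p) = -2.217840; p*ln(p) = 0.108844 * (-2.217840) = -0.241399
  p = 14/147 = 0.095238; ln(p) = -2.351376; p*ln(p) = 0.095238 * (-2.351376) = -0.223940
  p = 35/147 = 0.238095; ln(p) = -1.435086; p*ln(p) = 0.238095 * (-1.435086) = -0.341687
sum(p*ln(p)) = (-0.344550) + (-0.331907) + (-0.223940) + (-0.241399) + (-0.223940) + (-0.341687) = -1.707423
H' = -(-1.707423) = 1.707423 ≈ 1.7074

1.7074


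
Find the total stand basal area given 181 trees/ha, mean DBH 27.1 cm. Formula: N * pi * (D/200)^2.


(D/200)^2 = (27.1/200)^2 = 0.1355^2 = 0.01836025
Individual BA = 3.141593 * 0.01836025 = 0.0576804 m^2
Stand BA = 181 * 0.0576804 = 10.4402 ≈ 10.44 m^2/ha

10.44 m^2/ha


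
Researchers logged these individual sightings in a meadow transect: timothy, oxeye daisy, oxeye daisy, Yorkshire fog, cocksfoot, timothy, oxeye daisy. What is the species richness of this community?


Total individuals logged = 7
Distinct species (count of individuals): timothy (2), oxeye daisy (3), Yorkshire fog (1), cocksfoot (1)
Species richness = number of distinct species = 4

4


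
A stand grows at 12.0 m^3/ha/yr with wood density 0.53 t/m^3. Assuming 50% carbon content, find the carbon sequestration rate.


C = 12.0 * 0.53 * 0.5 = 3.18 t C/ha/yr

3.18 t C/ha/yr


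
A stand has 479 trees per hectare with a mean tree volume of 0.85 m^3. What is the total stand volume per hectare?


V_stand = 479 * 0.85 = 407.15 ≈ 407.2 m^3/ha

407.2 m^3/ha


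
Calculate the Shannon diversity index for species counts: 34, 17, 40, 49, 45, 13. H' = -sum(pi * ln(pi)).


Total N = 34 + 17 + 40 + 49 + 45 + 13 = 198
Per-species terms:
  p = 34/198 = 0.171717; ln(p) = -1.761908; p*ln(p) = 0.171717 * (-1.761908) = -0.302550
  p = 17/198 = 0.085859; ln(p) = -2.455049; p*ln(p) = 0.085859 * (-2.455049) = -0.210788
  p = 40/198 = 0.202020; ln(p) = -1.599389; p*ln(p) = 0.202020 * (-1.599389) = -0.323109
  p = 49/198 = 0.247475; ln(p) = -1.396446; p*ln(p) = 0.247475 * (-1.396446) = -0.345585
  p = 45/198 = 0.227273; ln(p) = -1.481603; p*ln(p) = 0.227273 * (-1.481603) = -0.336728
  p = 13/198 = 0.065657; ln(p) = -2.723311; p*ln(p) = 0.065657 * (-2.723311) = -0.178804
sum(p*ln(p)) = (-0.302550) + (-0.210788) + (-0.323109) + (-0.345585) + (-0.336728) + (-0.178804) = -1.697564
H' = -(-1.697564) = 1.697564 ≈ 1.6976

1.6976


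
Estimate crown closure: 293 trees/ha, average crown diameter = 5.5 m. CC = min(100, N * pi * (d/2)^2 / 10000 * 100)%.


(d/2)^2 = (5.5/2)^2 = 2.75^2 = 7.5625
Crown area = 3.141593 * 7.5625 = 23.7583 m^2
N * area / 10000 * 100 = 293 * 23.7583 / 10000 * 100 = 69.6118
CC = min(100, 69.6118) = 69.6118 ≈ 69.6%

69.6%


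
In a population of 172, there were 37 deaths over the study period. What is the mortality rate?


Mortality rate = 37 / 172 = 0.215116 ≈ 0.2151

0.2151


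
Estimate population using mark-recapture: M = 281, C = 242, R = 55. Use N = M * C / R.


N = M * C / R = 281 * 242 / 55 = 68002 / 55 = 1236.40 ≈ 1236

1236 individuals


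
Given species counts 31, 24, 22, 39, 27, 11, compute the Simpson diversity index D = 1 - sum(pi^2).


Total N = 31 + 24 + 22 + 39 + 27 + 11 = 154
Per-species terms:
  p = 31/154 = 0.201299; p^2 = 0.201299^2 = 0.040521
  p = 24/154 = 0.155844; p^2 = 0.155844^2 = 0.024287
  p = 22/154 = 0.142857; p^2 = 0.142857^2 = 0.020408
  p = 39/154 = 0.253247; p^2 = 0.253247^2 = 0.064134
  p = 27/154 = 0.175325; p^2 = 0.175325^2 = 0.030739
  p = 11/154 = 0.071429; p^2 = 0.071429^2 = 0.005102
sum(p^2) = 0.040521 + 0.024287 + 0.020408 + 0.064134 + 0.030739 + 0.005102 = 0.185191
D = 1 - 0.185191 = 0.814809 ≈ 0.8148

0.8148


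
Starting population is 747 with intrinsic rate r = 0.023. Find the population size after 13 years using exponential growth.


r*t = 0.023 * 13 = 0.299
exp(0.299) = 1.34851
N = 747 * 1.34851 = 1007.34 ≈ 1007

1007


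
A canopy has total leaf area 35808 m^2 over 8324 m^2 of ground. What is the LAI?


LAI = 35808 / 8324 = 4.3018 ≈ 4.30

4.30


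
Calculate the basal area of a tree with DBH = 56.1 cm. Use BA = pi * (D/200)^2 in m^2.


D/200 = 56.1/200 = 0.2805 m
(D/200)^2 = 0.2805^2 = 0.07868025
BA = 3.141593 * 0.07868025 = 0.247181 ≈ 0.2472 m^2

0.2472 m^2


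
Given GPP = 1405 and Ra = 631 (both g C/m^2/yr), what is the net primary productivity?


NPP = GPP - Ra = 1405 - 631 = 774 g C/m^2/yr

774 g C/m^2/yr


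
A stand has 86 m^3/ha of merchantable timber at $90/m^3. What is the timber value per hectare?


Value = 86 * 90 = $7740/ha

$7740/ha


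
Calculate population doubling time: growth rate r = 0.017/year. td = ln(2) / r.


td = ln(2) / 0.017 = 0.693147 / 0.017 = 40.7734 ≈ 40.8 years

40.8 years


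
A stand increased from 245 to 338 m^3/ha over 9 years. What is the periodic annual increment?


PAI = (V2 - V1) / period = (338 - 245) / 9 = 93 / 9 = 10.3333 ≈ 10.33 m^3/ha/yr

10.33 m^3/ha/yr


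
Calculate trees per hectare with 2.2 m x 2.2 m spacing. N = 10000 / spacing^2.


N = 10000 / 2.2^2 = 10000 / 4.84 = 2066.12 ≈ 2066 trees/ha

2066 trees/ha


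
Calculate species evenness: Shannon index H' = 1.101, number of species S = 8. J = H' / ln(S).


ln(8) = 2.07944
J = H' / ln(S) = 1.101 / 2.07944 = 0.529469 ≈ 0.5295

0.5295


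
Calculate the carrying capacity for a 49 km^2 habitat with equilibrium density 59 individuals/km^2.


K = 59 * 49 = 2891 individuals

2891 individuals


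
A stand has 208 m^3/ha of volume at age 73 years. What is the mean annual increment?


MAI = 208 / 73 = 2.8493 ≈ 2.85 m^3/ha/yr

2.85 m^3/ha/yr


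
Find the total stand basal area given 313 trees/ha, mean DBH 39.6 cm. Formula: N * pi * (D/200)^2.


(D/200)^2 = (39.6/200)^2 = 0.198^2 = 0.039204
Individual BA = 3.141593 * 0.039204 = 0.123163 m^2
Stand BA = 313 * 0.123163 = 38.5500 ≈ 38.55 m^2/ha

38.55 m^2/ha


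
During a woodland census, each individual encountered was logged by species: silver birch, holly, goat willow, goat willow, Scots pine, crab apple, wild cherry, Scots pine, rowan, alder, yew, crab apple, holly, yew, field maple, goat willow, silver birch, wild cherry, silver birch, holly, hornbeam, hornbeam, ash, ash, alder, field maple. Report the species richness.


Total individuals logged = 26
Distinct species (count of individuals): silver birch (3), holly (3), goat willow (3), Scots pine (2), crab apple (2), wild cherry (2), rowan (1), alder (2), yew (2), field maple (2), hornbeam (2), ash (2)
Species richness = number of distinct species = 12

12


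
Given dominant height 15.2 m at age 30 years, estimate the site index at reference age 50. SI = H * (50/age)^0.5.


50/30 = 1.66667
(1.66667)^0.5 = 1.29100
SI = 15.2 * 1.29100 = 19.6232 ≈ 19.6 m

19.6 m


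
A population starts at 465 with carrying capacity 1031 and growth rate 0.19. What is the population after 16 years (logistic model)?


(K - N0)/N0 = (1031 - 465)/465 = 566/465 = 1.21720
r*t = 0.19 * 16 = 3.04; exp(-3.04) = 0.0478349
1.21720 * 0.0478349 = 0.0582246
1 + 0.0582246 = 1.05822
N = 1031 / 1.05822 = 974.278 ≈ 974

974


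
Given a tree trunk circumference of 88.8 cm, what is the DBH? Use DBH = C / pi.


DBH = C / pi = 88.8 / 3.141593 = 28.2659 ≈ 28.27 cm

28.27 cm


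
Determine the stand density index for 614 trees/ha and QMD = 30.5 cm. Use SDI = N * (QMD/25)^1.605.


QMD/25 = 30.5/25 = 1.22
(1.22)^1.605 = exp(1.605 * ln(1.22)) = exp(1.605 * 0.198851) = exp(0.319156) = 1.37597
SDI = 614 * 1.37597 = 844.846 ≈ 845

845


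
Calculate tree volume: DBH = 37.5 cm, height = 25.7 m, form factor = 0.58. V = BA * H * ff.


(D/200)^2 = (37.5/200)^2 = 0.1875^2 = 0.03515625
BA = 3.141593 * 0.03515625 = 0.110447 m^2
V = 0.110447 * 25.7 * 0.58 = 1.64632 ≈ 1.646 m^3

1.646 m^3


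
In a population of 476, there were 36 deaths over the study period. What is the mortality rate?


Mortality rate = 36 / 476 = 0.075630 ≈ 0.0756

0.0756


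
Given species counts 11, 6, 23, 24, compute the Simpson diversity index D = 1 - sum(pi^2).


Total N = 11 + 6 + 23 + 24 = 64
Per-species terms:
  p = 11/64 = 0.171875; p^2 = 0.171875^2 = 0.029541
  p = 6/64 = 0.093750; p^2 = 0.093750^2 = 0.008789
  p = 23/64 = 0.359375; p^2 = 0.359375^2 = 0.129150
  p = 24/64 = 0.375000; p^2 = 0.375000^2 = 0.140625
sum(p^2) = 0.029541 + 0.008789 + 0.129150 + 0.140625 = 0.308105
D = 1 - 0.308105 = 0.691895 ≈ 0.6919

0.6919


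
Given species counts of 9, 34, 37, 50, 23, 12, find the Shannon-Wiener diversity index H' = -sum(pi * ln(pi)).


Total N = 9 + 34 + 37 + 50 + 23 + 12 = 165
Per-species terms:
  p = 9/165 = 0.054545; ln(p) = -2.908729; p*ln(p) = 0.054545 * (-2.908729) = -0.158657
  p = 34/165 = 0.206061; ln(p) = -1.579583; p*ln(p) = 0.206061 * (-1.579583) = -0.325490
  p = 37/165 = 0.224242; ln(p) = -1.495029; p*ln(p) = 0.224242 * (-1.495029) = -0.335248
  p = 50/165 = 0.303030; ln(p) = -1.193923; p*ln(p) = 0.303030 * (-1.193923) = -0.361794
  p = 23/165 = 0.139394; ln(p) = -1.970451; p*ln(p) = 0.139394 * (-1.970451) = -0.274669
  p = 12/165 = 0.072727; ln(p) = -2.621043; p*ln(p) = 0.072727 * (-2.621043) = -0.190621
sum(p*ln(p)) = (-0.158657) + (-0.325490) + (-0.335248) + (-0.361794) + (-0.274669) + (-0.190621) = -1.646479
H' = -(-1.646479) = 1.646479 ≈ 1.6465

1.6465


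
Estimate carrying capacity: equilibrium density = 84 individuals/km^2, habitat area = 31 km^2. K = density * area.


K = 84 * 31 = 2604 individuals

2604 individuals


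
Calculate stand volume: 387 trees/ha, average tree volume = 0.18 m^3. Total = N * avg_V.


V_stand = 387 * 0.18 = 69.66 ≈ 69.7 m^3/ha

69.7 m^3/ha


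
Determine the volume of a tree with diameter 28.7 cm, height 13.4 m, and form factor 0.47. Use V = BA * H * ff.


(D/200)^2 = (28.7/200)^2 = 0.1435^2 = 0.02059225
BA = 3.141593 * 0.02059225 = 0.0646925 m^2
V = 0.0646925 * 13.4 * 0.47 = 0.407433 ≈ 0.407 m^3

0.407 m^3


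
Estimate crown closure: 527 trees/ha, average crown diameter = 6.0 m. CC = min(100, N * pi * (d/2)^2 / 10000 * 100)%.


(d/2)^2 = (6.0/2)^2 = 3^2 = 9
Crown area = 3.141593 * 9 = 28.2743 m^2
N * area / 10000 * 100 = 527 * 28.2743 / 10000 * 100 = 149.006
CC = min(100, 149.006) = 100%

100%


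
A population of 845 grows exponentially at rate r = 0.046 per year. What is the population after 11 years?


r*t = 0.046 * 11 = 0.506
exp(0.506) = 1.65864
N = 845 * 1.65864 = 1401.55 ≈ 1402

1402


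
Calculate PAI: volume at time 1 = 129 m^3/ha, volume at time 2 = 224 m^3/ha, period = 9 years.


PAI = (V2 - V1) / period = (224 - 129) / 9 = 95 / 9 = 10.5556 ≈ 10.56 m^3/ha/yr

10.56 m^3/ha/yr


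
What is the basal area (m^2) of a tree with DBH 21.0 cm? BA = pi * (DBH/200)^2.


D/200 = 21.0/200 = 0.105 m
(D/200)^2 = 0.105^2 = 0.011025
BA = 3.141593 * 0.011025 = 0.0346361 ≈ 0.0346 m^2

0.0346 m^2


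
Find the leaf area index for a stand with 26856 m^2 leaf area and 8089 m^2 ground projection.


LAI = 26856 / 8089 = 3.3201 ≈ 3.32

3.32


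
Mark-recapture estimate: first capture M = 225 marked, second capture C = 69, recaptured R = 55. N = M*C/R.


N = M * C / R = 225 * 69 / 55 = 15525 / 55 = 282.27 ≈ 282

282 individuals


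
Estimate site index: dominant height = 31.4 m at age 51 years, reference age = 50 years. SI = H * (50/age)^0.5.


50/51 = 0.980392
(0.980392)^0.5 = 0.990147
SI = 31.4 * 0.990147 = 31.0906 ≈ 31.1 m

31.1 m


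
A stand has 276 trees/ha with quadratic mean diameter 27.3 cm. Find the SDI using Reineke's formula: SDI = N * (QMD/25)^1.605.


QMD/25 = 27.3/25 = 1.092
(1.092)^1.605 = exp(1.605 * ln(1.092)) = exp(1.605 * 0.0880109) = exp(0.141257) = 1.15172
SDI = 276 * 1.15172 = 317.875 ≈ 318

318


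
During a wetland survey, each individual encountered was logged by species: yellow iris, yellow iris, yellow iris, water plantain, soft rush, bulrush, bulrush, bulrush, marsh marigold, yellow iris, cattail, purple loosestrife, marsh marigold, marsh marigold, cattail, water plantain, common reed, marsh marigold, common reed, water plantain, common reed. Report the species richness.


Total individuals logged = 21
Distinct species (count of individuals): yellow iris (4), water plantain (3), soft rush (1), bulrush (3), marsh marigold (4), cattail (2), purple loosestrife (1), common reed (3)
Species richness = number of distinct species = 8

8


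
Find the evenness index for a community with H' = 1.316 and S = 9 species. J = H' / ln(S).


ln(9) = 2.19722
J = H' / ln(S) = 1.316 / 2.19722 = 0.598939 ≈ 0.5989

0.5989


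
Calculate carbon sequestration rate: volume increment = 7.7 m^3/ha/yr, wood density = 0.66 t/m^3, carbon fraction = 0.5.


C = 7.7 * 0.66 * 0.5 = 2.541 ≈ 2.54 t C/ha/yr

2.54 t C/ha/yr


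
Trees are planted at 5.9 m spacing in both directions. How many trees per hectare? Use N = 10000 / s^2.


N = 10000 / 5.9^2 = 10000 / 34.81 = 287.274 ≈ 287 trees/ha

287 trees/ha


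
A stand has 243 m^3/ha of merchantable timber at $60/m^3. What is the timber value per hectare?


Value = 243 * 60 = $14580/ha

$14580/ha


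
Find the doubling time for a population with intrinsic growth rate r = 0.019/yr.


td = ln(2) / 0.019 = 0.693147 / 0.019 = 36.4814 ≈ 36.5 years

36.5 years


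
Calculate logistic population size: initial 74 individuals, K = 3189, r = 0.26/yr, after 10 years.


(K - N0)/N0 = (3189 - 74)/74 = 3115/74 = 42.0946
r*t = 0.26 * 10 = 2.6; exp(-2.6) = 0.0742736
42.0946 * 0.0742736 = 3.12652
1 + 3.12652 = 4.12652
N = 3189 / 4.12652 = 772.806 ≈ 773

773


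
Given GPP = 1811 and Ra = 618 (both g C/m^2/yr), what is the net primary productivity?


NPP = GPP - Ra = 1811 - 618 = 1193 g C/m^2/yr

1193 g C/m^2/yr


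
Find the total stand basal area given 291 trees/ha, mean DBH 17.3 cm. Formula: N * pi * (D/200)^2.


(D/200)^2 = (17.3/200)^2 = 0.0865^2 = 0.00748225
Individual BA = 3.141593 * 0.00748225 = 0.0235062 m^2
Stand BA = 291 * 0.0235062 = 6.84030 ≈ 6.84 m^2/ha

6.84 m^2/ha


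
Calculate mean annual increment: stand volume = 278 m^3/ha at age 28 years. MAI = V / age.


MAI = 278 / 28 = 9.9286 ≈ 9.93 m^3/ha/yr

9.93 m^3/ha/yr


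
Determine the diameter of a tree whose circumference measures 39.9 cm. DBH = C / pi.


DBH = C / pi = 39.9 / 3.141593 = 12.7006 ≈ 12.70 cm

12.70 cm


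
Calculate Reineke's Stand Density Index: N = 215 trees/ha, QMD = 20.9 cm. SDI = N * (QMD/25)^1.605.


QMD/25 = 20.9/25 = 0.836
(0.836)^1.605 = exp(1.605 * ln(0.836)) = exp(1.605 * (-0.179127)) = exp(-0.287499) = 0.750137
SDI = 215 * 0.750137 = 161.279 ≈ 161

161


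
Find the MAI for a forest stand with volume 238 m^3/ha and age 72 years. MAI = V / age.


MAI = 238 / 72 = 3.3056 ≈ 3.31 m^3/ha/yr

3.31 m^3/ha/yr


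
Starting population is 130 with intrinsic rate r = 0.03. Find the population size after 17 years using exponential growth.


r*t = 0.03 * 17 = 0.51
exp(0.51) = 1.66529
N = 130 * 1.66529 = 216.488 ≈ 216

216


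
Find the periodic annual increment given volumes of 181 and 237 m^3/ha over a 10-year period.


PAI = (V2 - V1) / period = (237 - 181) / 10 = 56 / 10 = 5.60 m^3/ha/yr

5.60 m^3/ha/yr


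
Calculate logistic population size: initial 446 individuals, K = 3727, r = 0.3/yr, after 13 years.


(K - N0)/N0 = (3727 - 446)/446 = 3281/446 = 7.35650
r*t = 0.3 * 13 = 3.9; exp(-3.9) = 0.0202419
7.35650 * 0.0202419 = 0.148910
1 + 0.148910 = 1.14891
N = 3727 / 1.14891 = 3243.94 ≈ 3244

3244


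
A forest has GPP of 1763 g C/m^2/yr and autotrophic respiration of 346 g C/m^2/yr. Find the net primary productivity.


NPP = GPP - Ra = 1763 - 346 = 1417 g C/m^2/yr

1417 g C/m^2/yr


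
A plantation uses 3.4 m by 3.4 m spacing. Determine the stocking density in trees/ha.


N = 10000 / 3.4^2 = 10000 / 11.56 = 865.052 ≈ 865 trees/ha

865 trees/ha


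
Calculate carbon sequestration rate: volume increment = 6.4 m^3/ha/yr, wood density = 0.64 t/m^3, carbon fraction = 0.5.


C = 6.4 * 0.64 * 0.5 = 2.048 ≈ 2.05 t C/ha/yr

2.05 t C/ha/yr


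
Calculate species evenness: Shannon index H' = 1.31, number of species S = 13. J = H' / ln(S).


ln(13) = 2.56495
J = H' / ln(S) = 1.31 / 2.56495 = 0.510731 ≈ 0.5107

0.5107


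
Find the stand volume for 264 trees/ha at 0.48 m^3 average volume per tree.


V_stand = 264 * 0.48 = 126.72 ≈ 126.7 m^3/ha

126.7 m^3/ha


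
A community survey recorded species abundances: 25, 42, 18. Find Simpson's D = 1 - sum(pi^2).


Total N = 25 + 42 + 18 = 85
Per-species terms:
  p = 25/85 = 0.294118; p^2 = 0.294118^2 = 0.086505
  p = 42/85 = 0.494118; p^2 = 0.494118^2 = 0.244153
  p = 18/85 = 0.211765; p^2 = 0.211765^2 = 0.044844
sum(p^2) = 0.086505 + 0.244153 + 0.044844 = 0.375502
D = 1 - 0.375502 = 0.624498 ≈ 0.6245

0.6245


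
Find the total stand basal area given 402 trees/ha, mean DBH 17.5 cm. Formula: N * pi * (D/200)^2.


(D/200)^2 = (17.5/200)^2 = 0.0875^2 = 0.00765625
Individual BA = 3.141593 * 0.00765625 = 0.0240528 m^2
Stand BA = 402 * 0.0240528 = 9.66923 ≈ 9.67 m^2/ha

9.67 m^2/ha


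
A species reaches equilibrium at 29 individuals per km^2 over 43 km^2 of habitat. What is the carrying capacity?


K = 29 * 43 = 1247 individuals

1247 individuals


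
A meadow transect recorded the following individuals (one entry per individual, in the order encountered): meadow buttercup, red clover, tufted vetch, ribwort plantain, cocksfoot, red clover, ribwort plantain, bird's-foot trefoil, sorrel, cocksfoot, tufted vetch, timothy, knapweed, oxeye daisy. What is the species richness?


Total individuals logged = 14
Distinct species (count of individuals): meadow buttercup (1), red clover (2), tufted vetch (2), ribwort plantain (2), cocksfoot (2), bird's-foot trefoil (1), sorrel (1), timothy (1), knapweed (1), oxeye daisy (1)
Species richness = number of distinct species = 10

10


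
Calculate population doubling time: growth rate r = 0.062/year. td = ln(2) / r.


td = ln(2) / 0.062 = 0.693147 / 0.062 = 11.1798 ≈ 11.2 years

11.2 years


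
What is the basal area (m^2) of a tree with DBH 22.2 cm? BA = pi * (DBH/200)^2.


D/200 = 22.2/200 = 0.111 m
(D/200)^2 = 0.111^2 = 0.012321
BA = 3.141593 * 0.012321 = 0.0387076 ≈ 0.0387 m^2

0.0387 m^2


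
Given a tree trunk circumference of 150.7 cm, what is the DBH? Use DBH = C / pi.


DBH = C / pi = 150.7 / 3.141593 = 47.9693 ≈ 47.97 cm

47.97 cm


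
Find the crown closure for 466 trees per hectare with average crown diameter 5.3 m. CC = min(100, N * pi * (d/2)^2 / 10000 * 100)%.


(d/2)^2 = (5.3/2)^2 = 2.65^2 = 7.0225
Crown area = 3.141593 * 7.0225 = 22.0618 m^2
N * area / 10000 * 100 = 466 * 22.0618 / 10000 * 100 = 102.808
CC = min(100, 102.808) = 100%

100%


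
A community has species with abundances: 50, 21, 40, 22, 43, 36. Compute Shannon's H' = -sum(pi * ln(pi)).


Total N = 50 + 21 + 40 + 22 + 43 + 36 = 212
Per-species terms:
  p = 50/212 = 0.235849; ln(p) = -1.444564; p*ln(p) = 0.235849 * (-1.444564) = -0.340699
  p = 21/212 = 0.099057; ln(p) = -2.312060; p*ln(p) = 0.099057 * (-2.312060) = -0.229026
  p = 40/212 = 0.188679; ln(p) = -1.667708; p*ln(p) = 0.188679 * (-1.667708) = -0.314661
  p = 22/212 = 0.103774; ln(p) = -2.265540; p*ln(p) = 0.103774 * (-2.265540) = -0.235104
  p = 43/212 = 0.202830; ln(p) = -1.595387; p*ln(p) = 0.202830 * (-1.595387) = -0.323592
  p = 36/212 = 0.169811; ln(p) = -1.773069; p*ln(p) = 0.169811 * (-1.773069) = -0.301087
sum(p*ln(p)) = (-0.340699) + (-0.229026) + (-0.314661) + (-0.235104) + (-0.323592) + (-0.301087) = -1.744169
H' = -(-1.744169) = 1.744169 ≈ 1.7442

1.7442


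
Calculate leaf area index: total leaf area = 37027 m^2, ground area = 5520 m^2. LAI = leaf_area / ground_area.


LAI = 37027 / 5520 = 6.7078 ≈ 6.71

6.71


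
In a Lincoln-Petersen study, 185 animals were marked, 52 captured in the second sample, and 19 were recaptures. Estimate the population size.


N = M * C / R = 185 * 52 / 19 = 9620 / 19 = 506.32 ≈ 506

506 individuals


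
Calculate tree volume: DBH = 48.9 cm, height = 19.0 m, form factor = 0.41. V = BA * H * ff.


(D/200)^2 = (48.9/200)^2 = 0.2445^2 = 0.05978025
BA = 3.141593 * 0.05978025 = 0.187805 m^2
V = 0.187805 * 19.0 * 0.41 = 1.46300 ≈ 1.463 m^3

1.463 m^3


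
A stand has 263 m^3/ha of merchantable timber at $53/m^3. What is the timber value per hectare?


Value = 263 * 53 = $13939/ha

$13939/ha


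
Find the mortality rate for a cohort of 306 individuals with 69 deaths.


Mortality rate = 69 / 306 = 0.225490 ≈ 0.2255

0.2255


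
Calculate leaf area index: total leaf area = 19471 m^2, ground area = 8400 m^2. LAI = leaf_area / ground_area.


LAI = 19471 / 8400 = 2.3180 ≈ 2.32

2.32


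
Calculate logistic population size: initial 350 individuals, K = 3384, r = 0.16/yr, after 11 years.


(K - N0)/N0 = (3384 - 350)/350 = 3034/350 = 8.66857
r*t = 0.16 * 11 = 1.76; exp(-1.76) = 0.172045
8.66857 * 0.172045 = 1.49138
1 + 1.49138 = 2.49138
N = 3384 / 2.49138 = 1358.28 ≈ 1358

1358


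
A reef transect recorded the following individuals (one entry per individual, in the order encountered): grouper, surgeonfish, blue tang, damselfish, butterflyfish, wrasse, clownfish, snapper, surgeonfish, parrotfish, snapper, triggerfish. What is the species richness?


Total individuals logged = 12
Distinct species (count of individuals): grouper (1), surgeonfish (2), blue tang (1), damselfish (1), butterflyfish (1), wrasse (1), clownfish (1), snapper (2), parrotfish (1), triggerfish (1)
Species richness = number of distinct species = 10

10


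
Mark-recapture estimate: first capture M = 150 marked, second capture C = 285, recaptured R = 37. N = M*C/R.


N = M * C / R = 150 * 285 / 37 = 42750 / 37 = 1155.41 ≈ 1155

1155 individuals


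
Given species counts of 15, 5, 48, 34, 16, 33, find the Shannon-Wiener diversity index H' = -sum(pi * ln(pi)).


Total N = 15 + 5 + 48 + 34 + 16 + 33 = 151
Per-species terms:
  p = 15/151 = 0.099338; ln(p) = -2.309227; p*ln(p) = 0.099338 * (-2.309227) = -0.229394
  p = 5/151 = 0.033113; ln(p) = -3.407829; p*ln(p) = 0.033113 * (-3.407829) = -0.112843
  p = 48/151 = 0.317881; ln(p) = -1.146078; p*ln(p) = 0.317881 * (-1.146078) = -0.364316
  p = 34/151 = 0.225166; ln(p) = -1.490917; p*ln(p) = 0.225166 * (-1.490917) = -0.335704
  p = 16/151 = 0.105960; ln(p) = -2.244694; p*ln(p) = 0.105960 * (-2.244694) = -0.237848
  p = 33/151 = 0.218543; ln(p) = -1.520772; p*ln(p) = 0.218543 * (-1.520772) = -0.332354
sum(p*ln(p)) = (-0.229394) + (-0.112843) + (-0.364316) + (-0.335704) + (-0.237848) + (-0.332354) = -1.612459
H' = -(-1.612459) = 1.612459 ≈ 1.6125

1.6125


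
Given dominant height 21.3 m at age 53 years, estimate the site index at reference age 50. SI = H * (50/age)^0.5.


50/53 = 0.943396
(0.943396)^0.5 = 0.971286
SI = 21.3 * 0.971286 = 20.6884 ≈ 20.7 m

20.7 m


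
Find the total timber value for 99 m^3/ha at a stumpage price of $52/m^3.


Value = 99 * 52 = $5148/ha

$5148/ha


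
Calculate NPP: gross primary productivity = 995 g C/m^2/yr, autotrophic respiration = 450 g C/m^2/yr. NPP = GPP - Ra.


NPP = GPP - Ra = 995 - 450 = 545 g C/m^2/yr

545 g C/m^2/yr


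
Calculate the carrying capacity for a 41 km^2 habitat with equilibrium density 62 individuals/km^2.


K = 62 * 41 = 2542 individuals

2542 individuals


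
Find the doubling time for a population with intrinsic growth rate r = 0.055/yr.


td = ln(2) / 0.055 = 0.693147 / 0.055 = 12.6027 ≈ 12.6 years

12.6 years


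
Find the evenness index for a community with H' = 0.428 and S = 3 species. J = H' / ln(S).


ln(3) = 1.09861
J = H' / ln(S) = 0.428 / 1.09861 = 0.389583 ≈ 0.3896

0.3896


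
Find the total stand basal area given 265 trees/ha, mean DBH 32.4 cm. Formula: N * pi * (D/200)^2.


(D/200)^2 = (32.4/200)^2 = 0.162^2 = 0.026244
Individual BA = 3.141593 * 0.026244 = 0.0824480 m^2
Stand BA = 265 * 0.0824480 = 21.8487 ≈ 21.85 m^2/ha

21.85 m^2/ha


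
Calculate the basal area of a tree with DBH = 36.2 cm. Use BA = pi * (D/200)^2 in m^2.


D/200 = 36.2/200 = 0.181 m
(D/200)^2 = 0.181^2 = 0.032761
BA = 3.141593 * 0.032761 = 0.102922 ≈ 0.1029 m^2

0.1029 m^2


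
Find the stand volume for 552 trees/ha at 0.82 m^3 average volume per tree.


V_stand = 552 * 0.82 = 452.64 ≈ 452.6 m^3/ha

452.6 m^3/ha


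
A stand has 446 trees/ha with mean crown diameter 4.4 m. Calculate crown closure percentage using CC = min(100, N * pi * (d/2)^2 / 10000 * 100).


(d/2)^2 = (4.4/2)^2 = 2.2^2 = 4.84
Crown area = 3.141593 * 4.84 = 15.2053 m^2
N * area / 10000 * 100 = 446 * 15.2053 / 10000 * 100 = 67.8156
CC = min(100, 67.8156) = 67.8156 ≈ 67.8%

67.8%


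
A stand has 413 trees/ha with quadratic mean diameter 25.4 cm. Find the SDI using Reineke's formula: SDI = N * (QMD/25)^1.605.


QMD/25 = 25.4/25 = 1.016
(1.016)^1.605 = exp(1.605 * ln(1.016)) = exp(1.605 * 0.0158733) = exp(0.0254766) = 1.02580
SDI = 413 * 1.02580 = 423.655 ≈ 424

424


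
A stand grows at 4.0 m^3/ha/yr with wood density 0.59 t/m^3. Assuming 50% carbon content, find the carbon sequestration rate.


C = 4.0 * 0.59 * 0.5 = 1.18 t C/ha/yr

1.18 t C/ha/yr


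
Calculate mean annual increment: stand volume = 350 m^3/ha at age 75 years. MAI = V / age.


MAI = 350 / 75 = 4.6667 ≈ 4.67 m^3/ha/yr

4.67 m^3/ha/yr


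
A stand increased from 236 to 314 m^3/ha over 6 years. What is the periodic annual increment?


PAI = (V2 - V1) / period = (314 - 236) / 6 = 78 / 6 = 13.00 m^3/ha/yr

13.00 m^3/ha/yr


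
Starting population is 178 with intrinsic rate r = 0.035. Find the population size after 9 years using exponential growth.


r*t = 0.035 * 9 = 0.315
exp(0.315) = 1.37026
N = 178 * 1.37026 = 243.906 ≈ 244

244


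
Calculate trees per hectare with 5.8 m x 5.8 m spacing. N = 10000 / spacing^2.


N = 10000 / 5.8^2 = 10000 / 33.64 = 297.265 ≈ 297 trees/ha

297 trees/ha


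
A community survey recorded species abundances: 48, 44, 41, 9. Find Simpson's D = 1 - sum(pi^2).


Total N = 48 + 44 + 41 + 9 = 142
Per-species terms:
  p = 48/142 = 0.338028; p^2 = 0.338028^2 = 0.114263
  p = 44/142 = 0.309859; p^2 = 0.309859^2 = 0.096013
  p = 41/142 = 0.288732; p^2 = 0.288732^2 = 0.083366
  p = 9/142 = 0.063380; p^2 = 0.063380^2 = 0.004017
sum(p^2) = 0.114263 + 0.096013 + 0.083366 + 0.004017 = 0.297659
D = 1 - 0.297659 = 0.702341 ≈ 0.7023

0.7023


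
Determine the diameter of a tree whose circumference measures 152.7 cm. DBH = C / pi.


DBH = C / pi = 152.7 / 3.141593 = 48.6059 ≈ 48.61 cm

48.61 cm


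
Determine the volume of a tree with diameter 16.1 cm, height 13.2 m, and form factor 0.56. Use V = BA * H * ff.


(D/200)^2 = (16.1/200)^2 = 0.0805^2 = 0.00648025
BA = 3.141593 * 0.00648025 = 0.0203583 m^2
V = 0.0203583 * 13.2 * 0.56 = 0.150489 ≈ 0.150 m^3

0.150 m^3


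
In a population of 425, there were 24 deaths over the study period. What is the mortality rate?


Mortality rate = 24 / 425 = 0.056471 ≈ 0.0565

0.0565


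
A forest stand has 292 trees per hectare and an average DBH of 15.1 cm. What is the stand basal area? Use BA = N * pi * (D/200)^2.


(D/200)^2 = (15.1/200)^2 = 0.0755^2 = 0.00570025
Individual BA = 3.141593 * 0.00570025 = 0.0179079 m^2
Stand BA = 292 * 0.0179079 = 5.22911 ≈ 5.23 m^2/ha

5.23 m^2/ha


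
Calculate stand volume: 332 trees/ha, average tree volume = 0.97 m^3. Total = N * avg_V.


V_stand = 332 * 0.97 = 322.04 ≈ 322.0 m^3/ha

322.0 m^3/ha


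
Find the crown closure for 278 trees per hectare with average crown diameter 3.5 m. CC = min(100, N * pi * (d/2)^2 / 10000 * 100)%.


(d/2)^2 = (3.5/2)^2 = 1.75^2 = 3.0625
Crown area = 3.141593 * 3.0625 = 9.62113 m^2
N * area / 10000 * 100 = 278 * 9.62113 / 10000 * 100 = 26.7467
CC = min(100, 26.7467) = 26.7467 ≈ 26.7%

26.7%


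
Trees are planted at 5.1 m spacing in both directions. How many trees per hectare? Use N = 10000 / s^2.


N = 10000 / 5.1^2 = 10000 / 26.01 = 384.468 ≈ 384 trees/ha

384 trees/ha


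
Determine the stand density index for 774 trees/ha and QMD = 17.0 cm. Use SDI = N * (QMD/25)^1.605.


QMD/25 = 17.0/25 = 0.68
(0.68)^1.605 = exp(1.605 * ln(0.68)) = exp(1.605 * (-0.385662)) = exp(-0.618988) = 0.538489
SDI = 774 * 0.538489 = 416.790 ≈ 417

417


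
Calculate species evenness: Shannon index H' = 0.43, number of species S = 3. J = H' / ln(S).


ln(3) = 1.09861
J = H' / ln(S) = 0.43 / 1.09861 = 0.391404 ≈ 0.3914

0.3914


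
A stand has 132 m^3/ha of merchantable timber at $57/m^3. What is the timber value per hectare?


Value = 132 * 57 = $7524/ha

$7524/ha


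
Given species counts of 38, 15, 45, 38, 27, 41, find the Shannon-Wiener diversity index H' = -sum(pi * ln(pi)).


Total N = 38 + 15 + 45 + 38 + 27 + 41 = 204
Per-species terms:
  p = 38/204 = 0.186275; ln(p) = -1.680531; p*ln(p) = 0.186275 * (-1.680531) = -0.313041
  p = 15/204 = 0.073529; ln(p) = -2.610075; p*ln(p) = 0.073529 * (-2.610075) = -0.191916
  p = 45/204 = 0.220588; ln(p) = -1.511459; p*ln(p) = 0.220588 * (-1.511459) = -0.333410
  p = 38/204 = 0.186275; ln(p) = -1.680531; p*ln(p) = 0.186275 * (-1.680531) = -0.313041
  p = 27/204 = 0.132353; ln(p) = -2.022283; p*ln(p) = 0.132353 * (-2.022283) = -0.267655
  p = 41/204 = 0.200980; ln(p) = -1.604550; p*ln(p) = 0.200980 * (-1.604550) = -0.322482
sum(p*ln(p)) = (-0.313041) + (-0.191916) + (-0.333410) + (-0.313041) + (-0.267655) + (-0.322482) = -1.741545
H' = -(-1.741545) = 1.741545 ≈ 1.7415

1.7415


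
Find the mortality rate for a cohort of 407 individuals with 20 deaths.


Mortality rate = 20 / 407 = 0.049140 ≈ 0.0491

0.0491


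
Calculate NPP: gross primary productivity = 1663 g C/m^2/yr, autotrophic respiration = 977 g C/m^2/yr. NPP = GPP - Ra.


NPP = GPP - Ra = 1663 - 977 = 686 g C/m^2/yr

686 g C/m^2/yr


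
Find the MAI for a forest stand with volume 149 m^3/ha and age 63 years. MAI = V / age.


MAI = 149 / 63 = 2.3651 ≈ 2.37 m^3/ha/yr

2.37 m^3/ha/yr


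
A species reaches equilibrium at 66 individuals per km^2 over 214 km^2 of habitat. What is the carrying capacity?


K = 66 * 214 = 14124 individuals

14124 individuals


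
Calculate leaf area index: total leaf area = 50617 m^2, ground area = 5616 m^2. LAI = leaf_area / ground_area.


LAI = 50617 / 5616 = 9.0130 ≈ 9.01

9.01


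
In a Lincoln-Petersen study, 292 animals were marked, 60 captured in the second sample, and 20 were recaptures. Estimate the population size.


N = M * C / R = 292 * 60 / 20 = 17520 / 20 = 876

876 individuals


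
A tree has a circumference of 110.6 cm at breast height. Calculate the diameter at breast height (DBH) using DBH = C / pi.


DBH = C / pi = 110.6 / 3.141593 = 35.2051 ≈ 35.21 cm

35.21 cm


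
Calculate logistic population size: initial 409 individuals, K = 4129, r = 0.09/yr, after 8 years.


(K - N0)/N0 = (4129 - 409)/409 = 3720/409 = 9.09535
r*t = 0.09 * 8 = 0.72; exp(-0.72) = 0.486752
9.09535 * 0.486752 = 4.42718
1 + 4.42718 = 5.42718
N = 4129 / 5.42718 = 760.800 ≈ 761

761


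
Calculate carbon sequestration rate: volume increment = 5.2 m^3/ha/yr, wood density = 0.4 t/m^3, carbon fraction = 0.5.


C = 5.2 * 0.4 * 0.5 = 1.04 t C/ha/yr

1.04 t C/ha/yr


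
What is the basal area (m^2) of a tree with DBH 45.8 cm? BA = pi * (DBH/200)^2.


D/200 = 45.8/200 = 0.229 m
(D/200)^2 = 0.229^2 = 0.052441
BA = 3.141593 * 0.052441 = 0.164748 ≈ 0.1647 m^2

0.1647 m^2


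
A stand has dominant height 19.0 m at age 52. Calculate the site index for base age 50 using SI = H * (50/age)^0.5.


50/52 = 0.961538
(0.961538)^0.5 = 0.980580
SI = 19.0 * 0.980580 = 18.6310 ≈ 18.6 m

18.6 m


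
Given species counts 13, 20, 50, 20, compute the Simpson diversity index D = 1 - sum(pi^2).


Total N = 13 + 20 + 50 + 20 = 103
Per-species terms:
  p = 13/103 = 0.126214; p^2 = 0.126214^2 = 0.015930
  p = 20/103 = 0.194175; p^2 = 0.194175^2 = 0.037704
  p = 50/103 = 0.485437; p^2 = 0.485437^2 = 0.235649
  p = 20/103 = 0.194175; p^2 = 0.194175^2 = 0.037704
sum(p^2) = 0.015930 + 0.037704 + 0.235649 + 0.037704 = 0.326987
D = 1 - 0.326987 = 0.673013 ≈ 0.6730

0.6730
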